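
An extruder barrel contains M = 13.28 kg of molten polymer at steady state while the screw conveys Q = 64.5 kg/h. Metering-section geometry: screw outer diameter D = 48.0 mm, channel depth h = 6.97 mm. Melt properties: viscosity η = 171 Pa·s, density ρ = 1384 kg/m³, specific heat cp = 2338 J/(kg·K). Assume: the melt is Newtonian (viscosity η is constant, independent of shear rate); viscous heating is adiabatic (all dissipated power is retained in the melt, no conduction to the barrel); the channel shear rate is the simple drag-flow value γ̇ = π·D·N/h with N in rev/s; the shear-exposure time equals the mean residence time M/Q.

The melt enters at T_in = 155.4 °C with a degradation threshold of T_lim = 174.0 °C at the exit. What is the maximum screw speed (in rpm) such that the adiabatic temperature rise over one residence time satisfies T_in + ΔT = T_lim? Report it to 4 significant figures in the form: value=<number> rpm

value=60.43 rpm

Convert throughput: Q = 64.5 kg/h = 64.5/3600 = 0.0179167 kg/s
t_res = M / Q_s = 13.28 ÷ 0.0179167 = 741.209 s
D = 48.0 mm = 0.048 m;  h = 6.97 mm = 0.00697 m
Allowable rise: ΔT_a = T_lim − T_in = 174.0 − 155.4 = 18.6 K
γ̇_max² = ΔT_a·ρ·cp/(η·t_res) = 18.6·1384·2338/(171·741.209) = 474.85 s⁻²
Take the square root: γ̇_max = √(474.85) = 21.7911 s⁻¹
N_max = γ̇_max h / (πD) = 21.7911·0.00697/(π·0.048) = 1.00721 rev/s → ×60 = 60.4326 rpm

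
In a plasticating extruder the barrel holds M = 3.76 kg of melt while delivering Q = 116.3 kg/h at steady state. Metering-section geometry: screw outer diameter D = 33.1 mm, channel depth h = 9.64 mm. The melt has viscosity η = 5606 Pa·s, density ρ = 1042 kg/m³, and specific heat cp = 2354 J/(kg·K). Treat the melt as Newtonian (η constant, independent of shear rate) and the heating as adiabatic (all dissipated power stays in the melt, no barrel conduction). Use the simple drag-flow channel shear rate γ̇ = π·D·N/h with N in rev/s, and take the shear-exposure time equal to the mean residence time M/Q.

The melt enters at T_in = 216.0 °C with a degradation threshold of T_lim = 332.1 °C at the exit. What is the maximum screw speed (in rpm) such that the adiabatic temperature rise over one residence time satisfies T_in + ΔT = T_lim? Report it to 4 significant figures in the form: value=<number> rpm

value=116.2 rpm

Q_s = Q / 3600 = 116.3 / 3600 = 0.0323056 kg/s
Mean residence time: t_res = M/Q_s = 3.76 kg / 0.0323056 kg/s = 116.389 s
D = 33.1 mm = 0.0331 m;  h = 9.64 mm = 0.00964 m
ΔT_a = T_lim − T_in = 332.1 − 216.0 = 116.1 K
Invert ΔT = ηγ̇²t_res/(ρcp) for γ̇: γ̇_max² = ΔT_a ρ cp / (η t_res) = 116.1·1042·2354 / (5606·116.389) = 436.458 s⁻²
Take the square root: γ̇_max = √(436.458) = 20.8916 s⁻¹
Solve γ̇ = πDN/h for N: N_max = γ̇_max·h/(π·D) = 20.8916 × 0.00964 / (π × 0.0331) = 1.93674 rev/s = 116.204 rpm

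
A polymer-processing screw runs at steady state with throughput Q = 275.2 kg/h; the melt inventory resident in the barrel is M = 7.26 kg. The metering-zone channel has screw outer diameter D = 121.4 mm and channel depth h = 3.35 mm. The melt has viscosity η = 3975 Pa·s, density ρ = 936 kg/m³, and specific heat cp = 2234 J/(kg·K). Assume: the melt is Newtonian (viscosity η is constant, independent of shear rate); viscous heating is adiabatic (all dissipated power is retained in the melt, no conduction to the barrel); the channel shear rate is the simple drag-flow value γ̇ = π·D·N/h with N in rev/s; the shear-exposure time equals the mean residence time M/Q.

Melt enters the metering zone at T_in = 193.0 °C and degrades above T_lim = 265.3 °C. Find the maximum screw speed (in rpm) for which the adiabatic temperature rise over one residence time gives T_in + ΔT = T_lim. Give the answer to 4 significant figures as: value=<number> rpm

value=10.55 rpm

Convert throughput: Q = 275.2 kg/h = 275.2/3600 = 0.0764444 kg/s
Mean residence time: t_res = M/Q_s = 7.26 kg / 0.0764444 kg/s = 94.9709 s
Convert to metres: D = 0.1214 m, h = 0.00335 m
ΔT_a = T_lim − T_in = 265.3 − 193.0 = 72.3 K
γ̇_max² = ΔT_a·ρ·cp/(η·t_res) = 72.3·936·2234/(3975·94.9709) = 400.47 s⁻²
Take the square root: γ̇_max = √(400.47) = 20.0117 s⁻¹
Solve γ̇ = πDN/h for N: N_max = γ̇_max·h/(π·D) = 20.0117 × 0.00335 / (π × 0.1214) = 0.175777 rev/s = 10.5466 rpm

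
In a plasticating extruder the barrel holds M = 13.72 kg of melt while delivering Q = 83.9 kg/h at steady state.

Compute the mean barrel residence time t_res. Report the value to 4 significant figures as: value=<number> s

Convert throughput: Q = 83.9 kg/h = 83.9/3600 = 0.0233056 kg/s
Mean residence time: t_res = M/Q_s = 13.72 kg / 0.0233056 kg/s = 588.701 s

value=588.7 s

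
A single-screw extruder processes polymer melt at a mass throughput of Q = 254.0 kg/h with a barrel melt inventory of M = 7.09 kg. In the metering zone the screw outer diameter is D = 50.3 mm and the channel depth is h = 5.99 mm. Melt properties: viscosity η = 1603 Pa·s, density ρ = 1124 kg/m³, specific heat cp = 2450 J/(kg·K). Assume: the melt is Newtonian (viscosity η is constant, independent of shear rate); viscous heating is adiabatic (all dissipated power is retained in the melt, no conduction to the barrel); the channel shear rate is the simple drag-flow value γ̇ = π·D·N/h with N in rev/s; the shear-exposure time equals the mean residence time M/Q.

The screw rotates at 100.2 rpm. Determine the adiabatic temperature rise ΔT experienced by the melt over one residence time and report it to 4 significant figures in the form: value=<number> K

value=113.5 K

Throughput in SI: Q_s = 254.0 kg/h ÷ 3600 s/h = 0.0705556 kg/s
Mean residence time: t_res = M/Q_s = 7.09 kg / 0.0705556 kg/s = 100.488 s
D = 50.3 mm = 0.0503 m;  h = 5.99 mm = 0.00599 m;  N = 100.2 rpm / 60 = 1.67 rev/s
γ̇ = π D N / h = (π)(0.0503)(1.67) / 0.00599 = 44.0562 s⁻¹
ΔT = η·γ̇²·t_res / (ρ·cp) = 1603 · (44.0562)² · 100.488 / (1124 · 2450) = 113.535 K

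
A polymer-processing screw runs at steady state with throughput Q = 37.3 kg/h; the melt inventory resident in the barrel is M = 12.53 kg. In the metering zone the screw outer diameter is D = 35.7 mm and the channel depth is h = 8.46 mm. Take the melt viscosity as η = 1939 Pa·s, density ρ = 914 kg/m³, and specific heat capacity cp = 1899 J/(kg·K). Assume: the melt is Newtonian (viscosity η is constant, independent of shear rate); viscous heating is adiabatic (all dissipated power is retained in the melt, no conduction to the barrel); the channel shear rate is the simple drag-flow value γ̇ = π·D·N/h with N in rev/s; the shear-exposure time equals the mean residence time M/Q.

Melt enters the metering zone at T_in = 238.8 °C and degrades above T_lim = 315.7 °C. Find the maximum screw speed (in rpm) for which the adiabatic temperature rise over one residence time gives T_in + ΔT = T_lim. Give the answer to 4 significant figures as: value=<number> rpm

Q_s = Q / 3600 = 37.3 / 3600 = 0.0103611 kg/s
t_res = M / Q_s = 12.53 / 0.0103611 = 1209.33 s
Convert to metres: D = 0.0357 m, h = 0.00846 m
ΔT_a = T_lim − T_in = 315.7 °C − 238.8 °C = 76.9 K
γ̇_max² = ΔT_a·ρ·cp/(η·t_res) = 76.9·914·1899/(1939·1209.33) = 56.9213 s⁻²
Take the square root: γ̇_max = √(56.9213) = 7.54462 s⁻¹
Solve γ̇ = πDN/h for N: N_max = γ̇_max·h/(π·D) = 7.54462 × 0.00846 / (π × 0.0357) = 0.569102 rev/s = 34.1461 rpm

value=34.15 rpm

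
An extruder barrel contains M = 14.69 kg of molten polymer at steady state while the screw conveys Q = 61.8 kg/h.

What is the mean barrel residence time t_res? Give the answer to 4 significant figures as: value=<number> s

value=855.7 s

Throughput in SI: Q_s = 61.8 kg/h ÷ 3600 s/h = 0.0171667 kg/s
Mean residence time: t_res = M/Q_s = 14.69 kg / 0.0171667 kg/s = 855.728 s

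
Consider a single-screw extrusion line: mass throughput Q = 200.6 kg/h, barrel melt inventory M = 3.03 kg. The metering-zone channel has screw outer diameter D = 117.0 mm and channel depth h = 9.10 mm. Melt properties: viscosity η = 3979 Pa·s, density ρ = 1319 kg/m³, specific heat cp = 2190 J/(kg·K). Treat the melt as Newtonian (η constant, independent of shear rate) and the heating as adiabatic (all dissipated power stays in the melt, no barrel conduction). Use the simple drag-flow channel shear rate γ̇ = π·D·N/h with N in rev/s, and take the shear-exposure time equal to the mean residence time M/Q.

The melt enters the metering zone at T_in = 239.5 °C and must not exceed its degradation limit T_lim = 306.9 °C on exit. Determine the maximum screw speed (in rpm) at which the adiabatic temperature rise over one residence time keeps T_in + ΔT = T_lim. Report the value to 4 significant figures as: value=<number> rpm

value=44.56 rpm

Throughput in SI: Q_s = 200.6 kg/h ÷ 3600 s/h = 0.0557222 kg/s
t_res = M / Q_s = 3.03 / 0.0557222 = 54.3769 s
D = 117.0 mm = 0.117 m;  h = 9.10 mm = 0.0091 m
Allowable rise: ΔT_a = T_lim − T_in = 306.9 − 239.5 = 67.4 K
γ̇_max² = ΔT_a·ρ·cp/(η·t_res) = 67.4·1319·2190/(3979·54.3769) = 899.83 s⁻²
Take the square root: γ̇_max = √(899.83) = 29.9972 s⁻¹
N_max = γ̇_max·h / (π·D) = 29.9972 · 0.0091 / (π · 0.117) = 0.742653 rev/s = 44.5592 rpm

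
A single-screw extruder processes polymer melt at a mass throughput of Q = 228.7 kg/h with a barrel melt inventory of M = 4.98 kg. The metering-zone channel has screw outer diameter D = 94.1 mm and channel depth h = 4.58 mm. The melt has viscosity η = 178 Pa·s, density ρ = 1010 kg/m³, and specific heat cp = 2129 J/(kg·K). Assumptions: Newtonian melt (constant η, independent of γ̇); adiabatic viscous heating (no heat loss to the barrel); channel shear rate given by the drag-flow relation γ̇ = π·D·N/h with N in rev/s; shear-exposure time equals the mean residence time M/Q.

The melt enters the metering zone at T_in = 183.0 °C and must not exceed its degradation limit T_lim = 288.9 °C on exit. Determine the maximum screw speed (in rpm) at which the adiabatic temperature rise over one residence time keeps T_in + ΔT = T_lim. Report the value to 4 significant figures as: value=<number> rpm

Convert throughput: Q = 228.7 kg/h = 228.7/3600 = 0.0635278 kg/s
Mean residence time: t_res = M/Q_s = 4.98 kg / 0.0635278 kg/s = 78.3909 s
D = 94.1 mm = 0.0941 m;  h = 4.58 mm = 0.00458 m
ΔT_a = T_lim − T_in = 288.9 − 183.0 = 105.9 K
γ̇_max² = ΔT_a·ρ·cp/(η·t_res) = 105.9·1010·2129/(178·78.3909) = 16319.5 s⁻²
γ̇_max = sqrt(16319.5) = 127.748 s⁻¹
Solve γ̇ = πDN/h for N: N_max = γ̇_max·h/(π·D) = 127.748 × 0.00458 / (π × 0.0941) = 1.97915 rev/s = 118.749 rpm

value=118.7 rpm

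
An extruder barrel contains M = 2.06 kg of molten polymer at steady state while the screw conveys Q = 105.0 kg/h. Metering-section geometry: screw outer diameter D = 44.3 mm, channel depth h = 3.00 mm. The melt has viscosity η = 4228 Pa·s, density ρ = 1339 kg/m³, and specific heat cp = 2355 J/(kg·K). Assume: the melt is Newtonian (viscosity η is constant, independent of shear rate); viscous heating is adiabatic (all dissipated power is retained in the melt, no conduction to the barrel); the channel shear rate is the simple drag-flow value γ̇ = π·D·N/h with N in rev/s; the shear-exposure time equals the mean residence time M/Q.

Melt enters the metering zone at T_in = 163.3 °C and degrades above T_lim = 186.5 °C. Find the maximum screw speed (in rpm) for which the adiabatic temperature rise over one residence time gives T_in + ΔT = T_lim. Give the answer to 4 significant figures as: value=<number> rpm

value=20.24 rpm

Q_s = Q / 3600 = 105.0 / 3600 = 0.0291667 kg/s
t_res = M / Q_s = 2.06 ÷ 0.0291667 = 70.6286 s
Convert to metres: D = 0.0443 m, h = 0.003 m
Allowable rise: ΔT_a = T_lim − T_in = 186.5 − 163.3 = 23.2 K
γ̇_max² = ΔT_a·ρ·cp/(η·t_res) = 23.2·1339·2355/(4228·70.6286) = 244.988 s⁻²
γ̇_max = sqrt(244.988) = 15.6521 s⁻¹
N_max = γ̇_max·h / (π·D) = 15.6521 · 0.003 / (π · 0.0443) = 0.337396 rev/s = 20.2437 rpm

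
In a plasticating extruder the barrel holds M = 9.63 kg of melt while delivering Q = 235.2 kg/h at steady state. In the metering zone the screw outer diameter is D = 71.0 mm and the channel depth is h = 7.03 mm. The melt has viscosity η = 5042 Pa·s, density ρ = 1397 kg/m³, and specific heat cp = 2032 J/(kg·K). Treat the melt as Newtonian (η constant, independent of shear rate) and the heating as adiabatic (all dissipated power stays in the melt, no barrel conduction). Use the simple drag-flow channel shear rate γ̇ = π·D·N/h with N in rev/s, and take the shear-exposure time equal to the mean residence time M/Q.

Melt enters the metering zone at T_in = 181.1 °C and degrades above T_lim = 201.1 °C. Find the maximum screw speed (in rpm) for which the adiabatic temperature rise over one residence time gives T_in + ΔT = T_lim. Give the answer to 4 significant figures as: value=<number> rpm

value=16.53 rpm

Convert throughput: Q = 235.2 kg/h = 235.2/3600 = 0.0653333 kg/s
t_res = M / Q_s = 9.63 / 0.0653333 = 147.398 s
D = 71.0 mm = 0.071 m;  h = 7.03 mm = 0.00703 m
ΔT_a = T_lim − T_in = 201.1 °C − 181.1 °C = 20 K
γ̇_max² = ΔT_a·ρ·cp/(η·t_res) = 20·1397·2032/(5042·147.398) = 76.3934 s⁻²
Take the square root: γ̇_max = √(76.3934) = 8.74033 s⁻¹
N_max = γ̇_max·h / (π·D) = 8.74033 · 0.00703 / (π · 0.071) = 0.27547 rev/s = 16.5282 rpm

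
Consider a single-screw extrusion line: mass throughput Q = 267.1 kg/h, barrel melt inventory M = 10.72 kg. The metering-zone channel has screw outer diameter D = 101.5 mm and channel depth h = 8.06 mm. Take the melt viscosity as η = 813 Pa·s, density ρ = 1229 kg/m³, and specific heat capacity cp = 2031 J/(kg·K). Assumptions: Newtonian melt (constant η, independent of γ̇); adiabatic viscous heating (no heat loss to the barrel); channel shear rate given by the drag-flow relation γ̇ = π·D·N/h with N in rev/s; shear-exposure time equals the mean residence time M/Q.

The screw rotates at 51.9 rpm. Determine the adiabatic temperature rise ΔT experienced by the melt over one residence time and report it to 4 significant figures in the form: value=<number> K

Throughput in SI: Q_s = 267.1 kg/h ÷ 3600 s/h = 0.0741944 kg/s
Mean residence time: t_res = M/Q_s = 10.72 kg / 0.0741944 kg/s = 144.485 s
D = 101.5 mm = 0.1015 m;  h = 8.06 mm = 0.00806 m;  N = 51.9 rpm / 60 = 0.865 rev/s
γ̇ = π D N / h = (π)(0.1015)(0.865) / 0.00806 = 34.2213 s⁻¹
Adiabatic rise: ΔT = η γ̇² t_res / (ρ cp) = 813·(34.2213)²·144.485 / (1229·2031) = 55.112 K

value=55.11 K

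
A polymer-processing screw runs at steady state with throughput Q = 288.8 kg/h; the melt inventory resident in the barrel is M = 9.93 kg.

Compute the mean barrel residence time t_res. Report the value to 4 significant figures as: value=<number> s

Convert throughput: Q = 288.8 kg/h = 288.8/3600 = 0.0802222 kg/s
t_res = M / Q_s = 9.93 ÷ 0.0802222 = 123.781 s

value=123.8 s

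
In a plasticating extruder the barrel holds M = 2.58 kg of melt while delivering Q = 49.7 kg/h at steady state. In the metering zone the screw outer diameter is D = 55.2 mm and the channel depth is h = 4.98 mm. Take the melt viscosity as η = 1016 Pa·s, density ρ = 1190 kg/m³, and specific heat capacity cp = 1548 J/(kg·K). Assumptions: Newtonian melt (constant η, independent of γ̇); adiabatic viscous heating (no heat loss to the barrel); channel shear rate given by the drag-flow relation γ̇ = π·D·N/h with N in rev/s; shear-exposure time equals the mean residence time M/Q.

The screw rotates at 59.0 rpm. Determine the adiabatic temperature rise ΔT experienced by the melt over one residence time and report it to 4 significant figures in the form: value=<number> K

Throughput in SI: Q_s = 49.7 kg/h ÷ 3600 s/h = 0.0138056 kg/s
Mean residence time: t_res = M/Q_s = 2.58 kg / 0.0138056 kg/s = 186.881 s
Convert to SI: D = 0.0552 m, h = 0.00498 m, N = 59.0/60 = 0.983333 rev/s
γ̇ = π D N / h = (π)(0.0552)(0.983333) / 0.00498 = 34.2421 s⁻¹
ΔT = η·γ̇²·t_res/(ρ·cp) = [1016 × 34.2421² × 186.881] / [1190 × 1548] = 120.854 K

value=120.9 K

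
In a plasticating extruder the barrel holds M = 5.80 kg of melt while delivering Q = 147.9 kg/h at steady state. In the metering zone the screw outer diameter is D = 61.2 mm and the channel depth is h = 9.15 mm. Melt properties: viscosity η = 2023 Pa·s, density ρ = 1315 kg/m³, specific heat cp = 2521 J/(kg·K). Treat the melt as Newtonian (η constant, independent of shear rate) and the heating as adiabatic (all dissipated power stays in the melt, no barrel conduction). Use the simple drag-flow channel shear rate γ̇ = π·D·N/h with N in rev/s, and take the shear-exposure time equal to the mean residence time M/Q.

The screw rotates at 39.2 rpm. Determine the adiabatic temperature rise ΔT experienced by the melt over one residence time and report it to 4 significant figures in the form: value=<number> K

value=16.24 K

Convert throughput: Q = 147.9 kg/h = 147.9/3600 = 0.0410833 kg/s
t_res = M / Q_s = 5.80 ÷ 0.0410833 = 141.176 s
D = 61.2 mm = 0.0612 m;  h = 9.15 mm = 0.00915 m;  N = 39.2 rpm / 60 = 0.653333 rev/s
γ̇ = π·D·N / h = π · 0.0612 · 0.653333 / 0.00915 = 13.7282 s⁻¹
ΔT = η·γ̇²·t_res / (ρ·cp) = 2023 · (13.7282)² · 141.176 / (1315 · 2521) = 16.2364 K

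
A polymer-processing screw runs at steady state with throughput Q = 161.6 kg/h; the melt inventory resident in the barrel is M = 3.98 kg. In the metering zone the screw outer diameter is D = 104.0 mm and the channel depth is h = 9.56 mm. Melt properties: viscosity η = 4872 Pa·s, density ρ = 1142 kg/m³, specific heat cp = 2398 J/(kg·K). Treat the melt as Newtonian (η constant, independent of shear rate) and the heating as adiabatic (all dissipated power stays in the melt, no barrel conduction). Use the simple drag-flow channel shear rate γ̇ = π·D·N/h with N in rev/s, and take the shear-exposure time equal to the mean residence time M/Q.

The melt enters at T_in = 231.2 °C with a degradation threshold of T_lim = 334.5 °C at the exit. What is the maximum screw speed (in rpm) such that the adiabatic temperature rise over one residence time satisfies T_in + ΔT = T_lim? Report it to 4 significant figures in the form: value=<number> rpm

value=44.93 rpm

Throughput in SI: Q_s = 161.6 kg/h ÷ 3600 s/h = 0.0448889 kg/s
Mean residence time: t_res = M/Q_s = 3.98 kg / 0.0448889 kg/s = 88.6634 s
Convert to metres: D = 0.104 m, h = 0.00956 m
ΔT_a = T_lim − T_in = 334.5 − 231.2 = 103.3 K
γ̇_max² = ΔT_a·ρ·cp / (η·t_res) = [103.3 × 1142 × 2398] / [4872 × 88.6634] = 654.884 s⁻²
γ̇_max = sqrt(654.884) = 25.5907 s⁻¹
N_max = γ̇_max·h / (π·D) = 25.5907 · 0.00956 / (π · 0.104) = 0.748784 rev/s = 44.9271 rpm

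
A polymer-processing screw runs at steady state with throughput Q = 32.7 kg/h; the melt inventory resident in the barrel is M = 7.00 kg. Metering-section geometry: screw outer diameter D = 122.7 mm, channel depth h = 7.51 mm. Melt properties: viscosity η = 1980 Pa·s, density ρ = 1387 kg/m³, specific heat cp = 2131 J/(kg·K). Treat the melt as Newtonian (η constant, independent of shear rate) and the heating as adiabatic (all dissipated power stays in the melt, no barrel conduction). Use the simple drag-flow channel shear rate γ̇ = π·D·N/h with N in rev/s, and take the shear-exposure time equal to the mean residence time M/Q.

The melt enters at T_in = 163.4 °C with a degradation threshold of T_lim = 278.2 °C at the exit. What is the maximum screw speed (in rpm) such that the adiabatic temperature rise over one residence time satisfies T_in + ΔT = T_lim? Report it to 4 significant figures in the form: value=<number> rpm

value=17.43 rpm

Convert throughput: Q = 32.7 kg/h = 32.7/3600 = 0.00908333 kg/s
t_res = M / Q_s = 7.00 / 0.00908333 = 770.642 s
D = 122.7 mm = 0.1227 m;  h = 7.51 mm = 0.00751 m
ΔT_a = T_lim − T_in = 278.2 °C − 163.4 °C = 114.8 K
Invert ΔT = ηγ̇²t_res/(ρcp) for γ̇: γ̇_max² = ΔT_a ρ cp / (η t_res) = 114.8·1387·2131 / (1980·770.642) = 222.374 s⁻²
γ̇_max = √222.374 = 14.9122 s⁻¹
N_max = γ̇_max·h / (π·D) = 14.9122 · 0.00751 / (π · 0.1227) = 0.290528 rev/s = 17.4317 rpm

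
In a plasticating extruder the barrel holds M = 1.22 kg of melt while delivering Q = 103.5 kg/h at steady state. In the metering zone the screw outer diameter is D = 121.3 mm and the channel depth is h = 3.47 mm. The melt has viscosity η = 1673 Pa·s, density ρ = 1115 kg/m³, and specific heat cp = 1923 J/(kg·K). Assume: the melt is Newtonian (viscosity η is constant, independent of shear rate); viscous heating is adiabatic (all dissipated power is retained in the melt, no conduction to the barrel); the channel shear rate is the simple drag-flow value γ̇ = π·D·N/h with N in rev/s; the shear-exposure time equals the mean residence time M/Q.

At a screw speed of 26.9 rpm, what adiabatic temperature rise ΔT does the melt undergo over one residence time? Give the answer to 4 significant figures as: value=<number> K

value=80.27 K

Q_s = Q / 3600 = 103.5 / 3600 = 0.02875 kg/s
Mean residence time: t_res = M/Q_s = 1.22 kg / 0.02875 kg/s = 42.4348 s
Convert to SI: D = 0.1213 m, h = 0.00347 m, N = 26.9/60 = 0.448333 rev/s
γ̇ = π D N / h = (π)(0.1213)(0.448333) / 0.00347 = 49.2359 s⁻¹
ΔT = η·γ̇²·t_res / (ρ·cp) = 1673 · (49.2359)² · 42.4348 / (1115 · 1923) = 80.2654 K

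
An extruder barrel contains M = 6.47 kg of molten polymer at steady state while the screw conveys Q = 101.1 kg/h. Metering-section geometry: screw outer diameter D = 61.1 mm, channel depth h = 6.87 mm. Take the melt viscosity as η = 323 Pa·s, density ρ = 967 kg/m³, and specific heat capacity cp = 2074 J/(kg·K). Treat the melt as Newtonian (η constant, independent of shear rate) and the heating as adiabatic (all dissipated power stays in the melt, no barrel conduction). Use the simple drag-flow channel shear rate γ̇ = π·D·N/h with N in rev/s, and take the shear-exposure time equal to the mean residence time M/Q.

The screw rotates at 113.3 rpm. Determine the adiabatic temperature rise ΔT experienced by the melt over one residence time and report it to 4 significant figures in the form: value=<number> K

value=103.3 K

Convert throughput: Q = 101.1 kg/h = 101.1/3600 = 0.0280833 kg/s
t_res = M / Q_s = 6.47 ÷ 0.0280833 = 230.386 s
Geometry in metres: D = 61.1 mm → 0.0611 m, h = 6.87 mm → 0.00687 m; screw speed N = 113.3 rpm = 1.88833 rev/s
γ̇ = π·D·N / h = π · 0.0611 · 1.88833 / 0.00687 = 52.761 s⁻¹
ΔT = η·γ̇²·t_res/(ρ·cp) = [323 × 52.761² × 230.386] / [967 × 2074] = 103.288 K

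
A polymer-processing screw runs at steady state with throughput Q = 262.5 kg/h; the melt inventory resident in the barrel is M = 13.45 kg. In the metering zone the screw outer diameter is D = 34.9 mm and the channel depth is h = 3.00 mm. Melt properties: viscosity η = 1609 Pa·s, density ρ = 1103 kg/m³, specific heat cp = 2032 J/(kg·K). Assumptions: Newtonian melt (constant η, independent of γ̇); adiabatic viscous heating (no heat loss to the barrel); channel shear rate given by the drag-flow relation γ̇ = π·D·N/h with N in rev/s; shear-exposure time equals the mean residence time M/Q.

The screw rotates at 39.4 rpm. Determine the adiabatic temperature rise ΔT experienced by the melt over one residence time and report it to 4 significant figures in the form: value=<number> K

value=76.27 K

Q_s = Q / 3600 = 262.5 / 3600 = 0.0729167 kg/s
Mean residence time: t_res = M/Q_s = 13.45 kg / 0.0729167 kg/s = 184.457 s
Geometry in metres: D = 34.9 mm → 0.0349 m, h = 3.00 mm → 0.003 m; screw speed N = 39.4 rpm = 0.656667 rev/s
Shear rate: γ̇ = πDN/h = π·0.0349·0.656667/0.003 = 23.9993 s⁻¹
ΔT = η·γ̇²·t_res/(ρ·cp) = [1609 × 23.9993² × 184.457] / [1103 × 2032] = 76.2694 K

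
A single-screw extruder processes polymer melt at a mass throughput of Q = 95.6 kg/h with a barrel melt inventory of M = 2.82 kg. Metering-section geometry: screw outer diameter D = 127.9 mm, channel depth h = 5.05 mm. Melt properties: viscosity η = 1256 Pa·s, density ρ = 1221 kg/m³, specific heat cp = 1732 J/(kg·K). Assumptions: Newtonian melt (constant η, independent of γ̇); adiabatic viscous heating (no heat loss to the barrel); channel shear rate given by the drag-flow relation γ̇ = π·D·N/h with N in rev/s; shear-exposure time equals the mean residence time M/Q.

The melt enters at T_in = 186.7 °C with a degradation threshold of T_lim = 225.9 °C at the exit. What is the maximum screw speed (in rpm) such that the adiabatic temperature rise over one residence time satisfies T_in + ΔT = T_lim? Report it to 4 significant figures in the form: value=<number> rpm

value=18.80 rpm

Throughput in SI: Q_s = 95.6 kg/h ÷ 3600 s/h = 0.0265556 kg/s
Mean residence time: t_res = M/Q_s = 2.82 kg / 0.0265556 kg/s = 106.192 s
D = 127.9 mm = 0.1279 m;  h = 5.05 mm = 0.00505 m
Allowable rise: ΔT_a = T_lim − T_in = 225.9 − 186.7 = 39.2 K
γ̇_max² = ΔT_a·ρ·cp/(η·t_res) = 39.2·1221·1732/(1256·106.192) = 621.536 s⁻²
Take the square root: γ̇_max = √(621.536) = 24.9306 s⁻¹
N_max = γ̇_max·h / (π·D) = 24.9306 · 0.00505 / (π · 0.1279) = 0.313332 rev/s = 18.7999 rpm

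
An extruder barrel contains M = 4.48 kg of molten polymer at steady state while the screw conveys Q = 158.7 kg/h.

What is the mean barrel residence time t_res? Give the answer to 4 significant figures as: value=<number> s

value=101.6 s

Throughput in SI: Q_s = 158.7 kg/h ÷ 3600 s/h = 0.0440833 kg/s
t_res = M / Q_s = 4.48 ÷ 0.0440833 = 101.626 s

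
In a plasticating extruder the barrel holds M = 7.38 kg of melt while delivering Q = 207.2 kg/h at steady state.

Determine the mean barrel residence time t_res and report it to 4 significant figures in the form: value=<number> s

value=128.2 s

Convert throughput: Q = 207.2 kg/h = 207.2/3600 = 0.0575556 kg/s
t_res = M / Q_s = 7.38 / 0.0575556 = 128.224 s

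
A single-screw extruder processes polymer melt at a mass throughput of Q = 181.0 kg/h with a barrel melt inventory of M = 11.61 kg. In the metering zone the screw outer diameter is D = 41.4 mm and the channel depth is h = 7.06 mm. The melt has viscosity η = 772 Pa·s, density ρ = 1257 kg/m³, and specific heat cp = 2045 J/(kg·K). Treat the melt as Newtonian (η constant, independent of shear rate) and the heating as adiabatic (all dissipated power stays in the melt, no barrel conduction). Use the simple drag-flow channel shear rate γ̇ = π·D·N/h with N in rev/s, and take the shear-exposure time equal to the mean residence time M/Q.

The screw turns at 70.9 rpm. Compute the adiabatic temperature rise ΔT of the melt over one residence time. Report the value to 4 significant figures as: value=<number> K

value=32.86 K

Convert throughput: Q = 181.0 kg/h = 181.0/3600 = 0.0502778 kg/s
Mean residence time: t_res = M/Q_s = 11.61 kg / 0.0502778 kg/s = 230.917 s
Geometry in metres: D = 41.4 mm → 0.0414 m, h = 7.06 mm → 0.00706 m; screw speed N = 70.9 rpm = 1.18167 rev/s
γ̇ = π D N / h = (π)(0.0414)(1.18167) / 0.00706 = 21.7691 s⁻¹
ΔT = η·γ̇²·t_res / (ρ·cp) = 772 · (21.7691)² · 230.917 / (1257 · 2045) = 32.8644 K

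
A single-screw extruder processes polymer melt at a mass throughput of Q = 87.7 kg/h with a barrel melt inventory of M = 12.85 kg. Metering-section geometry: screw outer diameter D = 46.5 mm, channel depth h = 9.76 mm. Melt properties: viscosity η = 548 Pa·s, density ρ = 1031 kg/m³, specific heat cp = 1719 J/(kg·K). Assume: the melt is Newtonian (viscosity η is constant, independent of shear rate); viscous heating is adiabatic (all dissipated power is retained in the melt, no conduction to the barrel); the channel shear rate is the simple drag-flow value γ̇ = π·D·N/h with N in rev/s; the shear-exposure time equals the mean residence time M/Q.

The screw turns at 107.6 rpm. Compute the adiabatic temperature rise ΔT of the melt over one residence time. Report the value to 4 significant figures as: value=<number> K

Q_s = Q / 3600 = 87.7 / 3600 = 0.0243611 kg/s
t_res = M / Q_s = 12.85 ÷ 0.0243611 = 527.48 s
Convert to SI: D = 0.0465 m, h = 0.00976 m, N = 107.6/60 = 1.79333 rev/s
γ̇ = π D N / h = (π)(0.0465)(1.79333) / 0.00976 = 26.8419 s⁻¹
ΔT = η·γ̇²·t_res / (ρ·cp) = 548 · (26.8419)² · 527.48 / (1031 · 1719) = 117.511 K

value=117.5 K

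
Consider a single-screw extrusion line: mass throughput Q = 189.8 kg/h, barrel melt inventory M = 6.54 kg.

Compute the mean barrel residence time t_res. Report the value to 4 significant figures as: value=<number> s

Q_s = Q / 3600 = 189.8 / 3600 = 0.0527222 kg/s
t_res = M / Q_s = 6.54 ÷ 0.0527222 = 124.046 s

value=124.0 s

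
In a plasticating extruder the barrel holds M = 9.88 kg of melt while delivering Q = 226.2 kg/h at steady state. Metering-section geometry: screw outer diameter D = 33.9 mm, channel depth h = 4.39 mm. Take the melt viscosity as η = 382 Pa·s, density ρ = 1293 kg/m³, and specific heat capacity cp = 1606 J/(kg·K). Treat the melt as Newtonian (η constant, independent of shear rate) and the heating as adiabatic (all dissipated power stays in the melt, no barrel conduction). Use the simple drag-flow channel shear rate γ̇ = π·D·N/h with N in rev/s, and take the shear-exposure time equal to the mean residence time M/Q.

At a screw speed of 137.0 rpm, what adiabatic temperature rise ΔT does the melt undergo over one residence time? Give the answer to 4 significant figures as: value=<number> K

value=88.76 K

Q_s = Q / 3600 = 226.2 / 3600 = 0.0628333 kg/s
Mean residence time: t_res = M/Q_s = 9.88 kg / 0.0628333 kg/s = 157.241 s
Geometry in metres: D = 33.9 mm → 0.0339 m, h = 4.39 mm → 0.00439 m; screw speed N = 137.0 rpm = 2.28333 rev/s
γ̇ = π D N / h = (π)(0.0339)(2.28333) / 0.00439 = 55.3929 s⁻¹
ΔT = η·γ̇²·t_res/(ρ·cp) = [382 × 55.3929² × 157.241] / [1293 × 1606] = 88.7554 K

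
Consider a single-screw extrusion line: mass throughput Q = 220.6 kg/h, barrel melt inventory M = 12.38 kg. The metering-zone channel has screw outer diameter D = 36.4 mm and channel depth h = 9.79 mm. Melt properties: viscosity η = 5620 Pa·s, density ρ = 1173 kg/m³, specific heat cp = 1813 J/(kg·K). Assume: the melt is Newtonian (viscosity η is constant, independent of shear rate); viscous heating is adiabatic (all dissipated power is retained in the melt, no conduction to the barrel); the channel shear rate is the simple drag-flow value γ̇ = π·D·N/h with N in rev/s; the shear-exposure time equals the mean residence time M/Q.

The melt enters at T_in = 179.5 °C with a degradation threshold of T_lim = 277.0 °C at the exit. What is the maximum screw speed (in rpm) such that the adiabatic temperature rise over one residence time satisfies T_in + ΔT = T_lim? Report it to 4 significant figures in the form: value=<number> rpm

Q_s = Q / 3600 = 220.6 / 3600 = 0.0612778 kg/s
Mean residence time: t_res = M/Q_s = 12.38 kg / 0.0612778 kg/s = 202.031 s
D = 36.4 mm = 0.0364 m;  h = 9.79 mm = 0.00979 m
ΔT_a = T_lim − T_in = 277.0 °C − 179.5 °C = 97.5 K
γ̇_max² = ΔT_a·ρ·cp/(η·t_res) = 97.5·1173·1813/(5620·202.031) = 182.619 s⁻²
γ̇_max = √182.619 = 13.5137 s⁻¹
N_max = γ̇_max·h / (π·D) = 13.5137 · 0.00979 / (π · 0.0364) = 1.15692 rev/s = 69.4154 rpm

value=69.42 rpm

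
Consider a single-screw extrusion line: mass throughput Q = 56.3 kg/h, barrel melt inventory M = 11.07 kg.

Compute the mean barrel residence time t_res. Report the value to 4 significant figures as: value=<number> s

Q_s = Q / 3600 = 56.3 / 3600 = 0.0156389 kg/s
t_res = M / Q_s = 11.07 / 0.0156389 = 707.851 s

value=707.9 s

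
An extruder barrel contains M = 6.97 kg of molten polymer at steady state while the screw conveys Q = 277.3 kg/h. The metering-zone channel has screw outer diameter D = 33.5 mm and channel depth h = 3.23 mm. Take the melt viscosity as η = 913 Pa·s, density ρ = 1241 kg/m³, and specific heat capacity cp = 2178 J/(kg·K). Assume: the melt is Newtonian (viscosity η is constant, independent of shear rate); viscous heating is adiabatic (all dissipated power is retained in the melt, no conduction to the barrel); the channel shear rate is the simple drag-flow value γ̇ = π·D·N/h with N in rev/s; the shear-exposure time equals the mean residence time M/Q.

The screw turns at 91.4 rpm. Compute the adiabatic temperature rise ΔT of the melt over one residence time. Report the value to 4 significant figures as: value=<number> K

value=75.30 K

Q_s = Q / 3600 = 277.3 / 3600 = 0.0770278 kg/s
t_res = M / Q_s = 6.97 ÷ 0.0770278 = 90.4868 s
D = 33.5 mm = 0.0335 m;  h = 3.23 mm = 0.00323 m;  N = 91.4 rpm / 60 = 1.52333 rev/s
γ̇ = π D N / h = (π)(0.0335)(1.52333) / 0.00323 = 49.6349 s⁻¹
ΔT = η·γ̇²·t_res/(ρ·cp) = [913 × 49.6349² × 90.4868] / [1241 × 2178] = 75.301 K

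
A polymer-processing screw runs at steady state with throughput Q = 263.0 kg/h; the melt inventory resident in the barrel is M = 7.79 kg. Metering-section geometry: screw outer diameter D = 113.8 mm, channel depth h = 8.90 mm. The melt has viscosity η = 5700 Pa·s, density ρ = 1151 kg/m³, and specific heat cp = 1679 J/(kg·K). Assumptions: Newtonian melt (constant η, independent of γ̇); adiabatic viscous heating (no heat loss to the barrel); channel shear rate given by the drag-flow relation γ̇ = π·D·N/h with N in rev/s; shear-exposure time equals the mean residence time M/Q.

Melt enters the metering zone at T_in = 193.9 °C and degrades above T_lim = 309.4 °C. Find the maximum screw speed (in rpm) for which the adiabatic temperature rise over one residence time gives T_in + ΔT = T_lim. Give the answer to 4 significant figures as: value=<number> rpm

Q_s = Q / 3600 = 263.0 / 3600 = 0.0730556 kg/s
t_res = M / Q_s = 7.79 ÷ 0.0730556 = 106.631 s
Convert to metres: D = 0.1138 m, h = 0.0089 m
Allowable rise: ΔT_a = T_lim − T_in = 309.4 − 193.9 = 115.5 K
γ̇_max² = ΔT_a·ρ·cp/(η·t_res) = 115.5·1151·1679/(5700·106.631) = 367.239 s⁻²
Take the square root: γ̇_max = √(367.239) = 19.1635 s⁻¹
N_max = γ̇_max·h / (π·D) = 19.1635 · 0.0089 / (π · 0.1138) = 0.477059 rev/s = 28.6236 rpm

value=28.62 rpm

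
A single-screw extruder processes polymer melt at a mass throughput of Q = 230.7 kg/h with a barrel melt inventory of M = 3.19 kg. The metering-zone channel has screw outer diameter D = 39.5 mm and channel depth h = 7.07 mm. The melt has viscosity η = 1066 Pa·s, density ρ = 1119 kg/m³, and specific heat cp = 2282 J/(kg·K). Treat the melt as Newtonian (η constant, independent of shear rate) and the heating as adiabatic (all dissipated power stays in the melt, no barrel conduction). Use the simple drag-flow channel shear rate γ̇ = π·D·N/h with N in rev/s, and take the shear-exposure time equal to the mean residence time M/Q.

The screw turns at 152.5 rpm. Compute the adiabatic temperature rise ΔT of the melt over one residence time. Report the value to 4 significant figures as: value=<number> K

Q_s = Q / 3600 = 230.7 / 3600 = 0.0640833 kg/s
t_res = M / Q_s = 3.19 ÷ 0.0640833 = 49.7789 s
Convert to SI: D = 0.0395 m, h = 0.00707 m, N = 152.5/60 = 2.54167 rev/s
Shear rate: γ̇ = πDN/h = π·0.0395·2.54167/0.00707 = 44.6114 s⁻¹
Adiabatic rise: ΔT = η γ̇² t_res / (ρ cp) = 1066·(44.6114)²·49.7789 / (1119·2282) = 41.357 K

value=41.36 K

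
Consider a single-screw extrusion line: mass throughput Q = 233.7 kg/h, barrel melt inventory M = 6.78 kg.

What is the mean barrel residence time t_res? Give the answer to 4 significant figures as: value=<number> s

value=104.4 s

Q_s = Q / 3600 = 233.7 / 3600 = 0.0649167 kg/s
t_res = M / Q_s = 6.78 / 0.0649167 = 104.442 s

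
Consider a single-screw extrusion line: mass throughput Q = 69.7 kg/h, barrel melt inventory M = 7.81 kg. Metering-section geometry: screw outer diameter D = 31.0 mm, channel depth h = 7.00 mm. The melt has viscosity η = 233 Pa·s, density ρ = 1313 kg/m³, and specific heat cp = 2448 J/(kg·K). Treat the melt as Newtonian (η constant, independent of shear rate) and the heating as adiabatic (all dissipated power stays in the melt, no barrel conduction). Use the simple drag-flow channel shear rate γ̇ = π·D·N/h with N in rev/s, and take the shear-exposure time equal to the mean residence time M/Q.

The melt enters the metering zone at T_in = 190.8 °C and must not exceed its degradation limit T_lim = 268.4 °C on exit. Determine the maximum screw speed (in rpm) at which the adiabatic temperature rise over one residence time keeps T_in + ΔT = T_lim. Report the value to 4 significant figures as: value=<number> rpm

Throughput in SI: Q_s = 69.7 kg/h ÷ 3600 s/h = 0.0193611 kg/s
t_res = M / Q_s = 7.81 ÷ 0.0193611 = 403.386 s
Convert to metres: D = 0.031 m, h = 0.007 m
Allowable rise: ΔT_a = T_lim − T_in = 268.4 − 190.8 = 77.6 K
γ̇_max² = ΔT_a·ρ·cp / (η·t_res) = [77.6 × 1313 × 2448] / [233 × 403.386] = 2653.76 s⁻²
γ̇_max = sqrt(2653.76) = 51.5146 s⁻¹
N_max = γ̇_max·h / (π·D) = 51.5146 · 0.007 / (π · 0.031) = 3.70269 rev/s = 222.161 rpm

value=222.2 rpm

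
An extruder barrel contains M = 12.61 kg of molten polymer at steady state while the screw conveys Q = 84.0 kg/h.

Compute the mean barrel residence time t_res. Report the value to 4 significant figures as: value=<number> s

value=540.4 s

Throughput in SI: Q_s = 84.0 kg/h ÷ 3600 s/h = 0.0233333 kg/s
Mean residence time: t_res = M/Q_s = 12.61 kg / 0.0233333 kg/s = 540.429 s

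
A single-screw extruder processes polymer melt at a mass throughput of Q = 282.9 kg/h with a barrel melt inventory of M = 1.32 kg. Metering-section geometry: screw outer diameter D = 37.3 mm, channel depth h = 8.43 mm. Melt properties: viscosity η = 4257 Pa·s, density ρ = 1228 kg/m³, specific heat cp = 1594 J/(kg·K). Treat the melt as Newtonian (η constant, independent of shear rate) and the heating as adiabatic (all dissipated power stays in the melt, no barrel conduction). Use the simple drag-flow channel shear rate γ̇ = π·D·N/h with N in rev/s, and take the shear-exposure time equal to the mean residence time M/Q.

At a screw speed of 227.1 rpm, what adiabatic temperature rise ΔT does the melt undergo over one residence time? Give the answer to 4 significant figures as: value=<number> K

value=101.1 K

Convert throughput: Q = 282.9 kg/h = 282.9/3600 = 0.0785833 kg/s
t_res = M / Q_s = 1.32 / 0.0785833 = 16.7975 s
D = 37.3 mm = 0.0373 m;  h = 8.43 mm = 0.00843 m;  N = 227.1 rpm / 60 = 3.785 rev/s
γ̇ = π·D·N / h = π · 0.0373 · 3.785 / 0.00843 = 52.6135 s⁻¹
Adiabatic rise: ΔT = η γ̇² t_res / (ρ cp) = 4257·(52.6135)²·16.7975 / (1228·1594) = 101.124 K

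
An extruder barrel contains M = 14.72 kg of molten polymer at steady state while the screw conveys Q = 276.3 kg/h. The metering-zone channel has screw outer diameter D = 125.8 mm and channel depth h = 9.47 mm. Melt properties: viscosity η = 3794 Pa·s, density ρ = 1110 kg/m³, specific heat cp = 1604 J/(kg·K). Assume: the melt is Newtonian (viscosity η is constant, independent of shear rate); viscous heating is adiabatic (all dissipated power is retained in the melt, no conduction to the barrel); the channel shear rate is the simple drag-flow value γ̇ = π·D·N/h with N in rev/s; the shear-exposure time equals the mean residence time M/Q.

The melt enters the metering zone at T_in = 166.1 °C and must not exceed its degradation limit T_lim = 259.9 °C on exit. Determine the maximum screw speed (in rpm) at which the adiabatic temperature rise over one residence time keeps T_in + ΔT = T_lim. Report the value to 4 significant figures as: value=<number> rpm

value=21.78 rpm

Throughput in SI: Q_s = 276.3 kg/h ÷ 3600 s/h = 0.07675 kg/s
t_res = M / Q_s = 14.72 ÷ 0.07675 = 191.792 s
D = 125.8 mm = 0.1258 m;  h = 9.47 mm = 0.00947 m
ΔT_a = T_lim − T_in = 259.9 °C − 166.1 °C = 93.8 K
Invert ΔT = ηγ̇²t_res/(ρcp) for γ̇: γ̇_max² = ΔT_a ρ cp / (η t_res) = 93.8·1110·1604 / (3794·191.792) = 229.511 s⁻²
γ̇_max = √229.511 = 15.1496 s⁻¹
N_max = γ̇_max h / (πD) = 15.1496·0.00947/(π·0.1258) = 0.363012 rev/s → ×60 = 21.7807 rpm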